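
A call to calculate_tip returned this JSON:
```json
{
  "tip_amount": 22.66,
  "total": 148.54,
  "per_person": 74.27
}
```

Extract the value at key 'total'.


148.54


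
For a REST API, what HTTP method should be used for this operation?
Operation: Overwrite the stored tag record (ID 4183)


GET = read, POST = create, PUT = update/replace, DELETE = remove
This operation is an update/replace.
PUT


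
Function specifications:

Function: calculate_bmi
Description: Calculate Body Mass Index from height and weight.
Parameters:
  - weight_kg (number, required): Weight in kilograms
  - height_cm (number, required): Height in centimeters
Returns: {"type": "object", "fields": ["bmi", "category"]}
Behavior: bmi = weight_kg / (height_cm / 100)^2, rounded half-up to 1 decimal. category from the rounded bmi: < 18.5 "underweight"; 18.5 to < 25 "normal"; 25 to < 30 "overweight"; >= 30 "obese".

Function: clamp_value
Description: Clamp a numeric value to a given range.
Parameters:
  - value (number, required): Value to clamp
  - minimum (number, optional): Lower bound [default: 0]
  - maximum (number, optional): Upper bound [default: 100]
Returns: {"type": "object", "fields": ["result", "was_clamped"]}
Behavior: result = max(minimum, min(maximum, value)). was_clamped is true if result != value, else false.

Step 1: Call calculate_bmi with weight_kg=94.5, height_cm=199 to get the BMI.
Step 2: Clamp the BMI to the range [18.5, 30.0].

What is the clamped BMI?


Step 1: calculate_bmi(weight_kg=94.5, height_cm=199)
  height_m = 199 / 100 = 1.99
  bmi = 94.5 / 1.99^2 = 94.5 / 3.9601 = 23.863034 -> 23.9
  18.5 <= 23.9 < 25 -> normal
  -> bmi = 23.9
Step 2: clamp_value(value=23.9, minimum=18.5, maximum=30.0)
  result = max(18.5, min(30.0, 23.9)) = max(18.5, 23.9) = 23.9
  was_clamped = (23.9 != 23.9) = false
  -> result = 23.9
23.9


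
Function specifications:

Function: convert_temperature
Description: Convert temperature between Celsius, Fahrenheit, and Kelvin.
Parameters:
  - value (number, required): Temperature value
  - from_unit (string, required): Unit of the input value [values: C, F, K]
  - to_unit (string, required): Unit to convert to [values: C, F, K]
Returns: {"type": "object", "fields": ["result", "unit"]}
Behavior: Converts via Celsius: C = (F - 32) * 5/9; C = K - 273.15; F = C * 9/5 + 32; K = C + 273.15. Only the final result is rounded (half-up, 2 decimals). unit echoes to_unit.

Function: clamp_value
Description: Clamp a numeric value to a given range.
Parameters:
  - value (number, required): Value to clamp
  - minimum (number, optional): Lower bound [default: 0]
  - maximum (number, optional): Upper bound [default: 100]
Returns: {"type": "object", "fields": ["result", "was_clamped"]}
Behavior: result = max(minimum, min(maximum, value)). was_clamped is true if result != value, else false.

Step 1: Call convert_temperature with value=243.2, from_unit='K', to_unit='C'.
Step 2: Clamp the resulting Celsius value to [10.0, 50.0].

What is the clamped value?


Step 1: convert_temperature(value=243.2, from_unit=K, to_unit=C)
  To C: 243.2 - 273.15 = -29.95
  Target is C: -29.95
  Round to 2 decimals: -29.95
  -> result = -29.95 C
Step 2: clamp_value(value=-29.95, minimum=10.0, maximum=50.0)
  result = max(10.0, min(50.0, -29.95)) = max(10.0, -29.95) = 10.0
  was_clamped = (10.0 != -29.95) = true
  -> result = 10.0
10.0


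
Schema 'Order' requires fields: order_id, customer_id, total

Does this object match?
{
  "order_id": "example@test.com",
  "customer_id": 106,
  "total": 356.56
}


Checking required fields... All present.
Valid - all required fields present


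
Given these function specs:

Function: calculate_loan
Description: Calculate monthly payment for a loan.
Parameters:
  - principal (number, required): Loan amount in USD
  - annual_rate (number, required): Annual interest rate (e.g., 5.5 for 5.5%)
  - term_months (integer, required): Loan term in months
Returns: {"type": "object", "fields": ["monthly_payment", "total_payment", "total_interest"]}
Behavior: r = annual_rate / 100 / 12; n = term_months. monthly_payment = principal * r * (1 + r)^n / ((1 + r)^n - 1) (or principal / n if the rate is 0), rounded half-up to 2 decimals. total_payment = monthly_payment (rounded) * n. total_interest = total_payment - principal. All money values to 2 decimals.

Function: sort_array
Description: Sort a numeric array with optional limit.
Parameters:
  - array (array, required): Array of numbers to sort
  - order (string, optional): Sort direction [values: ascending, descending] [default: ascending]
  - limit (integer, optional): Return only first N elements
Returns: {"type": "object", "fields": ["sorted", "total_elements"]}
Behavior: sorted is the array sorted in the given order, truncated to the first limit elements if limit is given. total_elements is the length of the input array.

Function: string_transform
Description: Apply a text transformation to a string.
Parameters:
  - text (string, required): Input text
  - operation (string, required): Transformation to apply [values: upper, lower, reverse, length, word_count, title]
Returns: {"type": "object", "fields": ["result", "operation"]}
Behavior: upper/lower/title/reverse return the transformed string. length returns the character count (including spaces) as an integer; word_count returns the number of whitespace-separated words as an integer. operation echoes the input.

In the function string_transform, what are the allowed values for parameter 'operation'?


The string_transform spec declares:
  - operation (string, required): Transformation to apply [values: upper, lower, reverse, length, word_count, title]
Allowed values:
upper, lower, reverse, length, word_count, title


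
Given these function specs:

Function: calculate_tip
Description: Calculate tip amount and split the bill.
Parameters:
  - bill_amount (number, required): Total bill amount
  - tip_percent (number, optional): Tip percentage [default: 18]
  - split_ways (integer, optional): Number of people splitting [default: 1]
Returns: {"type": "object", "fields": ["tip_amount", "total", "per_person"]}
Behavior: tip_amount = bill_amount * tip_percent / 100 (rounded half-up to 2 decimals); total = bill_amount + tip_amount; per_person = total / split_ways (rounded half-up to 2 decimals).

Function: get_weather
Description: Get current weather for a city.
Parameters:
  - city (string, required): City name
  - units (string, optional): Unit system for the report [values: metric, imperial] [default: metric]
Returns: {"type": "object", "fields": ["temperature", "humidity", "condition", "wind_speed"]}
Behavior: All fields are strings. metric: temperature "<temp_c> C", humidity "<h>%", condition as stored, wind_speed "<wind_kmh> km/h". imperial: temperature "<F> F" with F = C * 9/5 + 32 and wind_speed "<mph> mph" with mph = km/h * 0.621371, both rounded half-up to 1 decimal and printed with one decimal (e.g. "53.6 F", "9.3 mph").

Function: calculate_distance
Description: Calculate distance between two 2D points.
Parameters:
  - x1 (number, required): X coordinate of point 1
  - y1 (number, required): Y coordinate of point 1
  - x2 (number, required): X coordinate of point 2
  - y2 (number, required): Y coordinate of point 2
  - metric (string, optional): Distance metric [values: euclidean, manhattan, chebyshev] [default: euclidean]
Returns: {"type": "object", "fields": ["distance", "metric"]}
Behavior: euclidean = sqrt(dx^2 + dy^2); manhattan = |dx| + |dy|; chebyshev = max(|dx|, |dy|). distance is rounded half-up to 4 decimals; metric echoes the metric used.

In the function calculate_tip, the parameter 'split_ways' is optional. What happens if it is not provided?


The calculate_tip spec declares:
  - split_ways (integer, optional): Number of people splitting [default: 1]
It defaults to 1


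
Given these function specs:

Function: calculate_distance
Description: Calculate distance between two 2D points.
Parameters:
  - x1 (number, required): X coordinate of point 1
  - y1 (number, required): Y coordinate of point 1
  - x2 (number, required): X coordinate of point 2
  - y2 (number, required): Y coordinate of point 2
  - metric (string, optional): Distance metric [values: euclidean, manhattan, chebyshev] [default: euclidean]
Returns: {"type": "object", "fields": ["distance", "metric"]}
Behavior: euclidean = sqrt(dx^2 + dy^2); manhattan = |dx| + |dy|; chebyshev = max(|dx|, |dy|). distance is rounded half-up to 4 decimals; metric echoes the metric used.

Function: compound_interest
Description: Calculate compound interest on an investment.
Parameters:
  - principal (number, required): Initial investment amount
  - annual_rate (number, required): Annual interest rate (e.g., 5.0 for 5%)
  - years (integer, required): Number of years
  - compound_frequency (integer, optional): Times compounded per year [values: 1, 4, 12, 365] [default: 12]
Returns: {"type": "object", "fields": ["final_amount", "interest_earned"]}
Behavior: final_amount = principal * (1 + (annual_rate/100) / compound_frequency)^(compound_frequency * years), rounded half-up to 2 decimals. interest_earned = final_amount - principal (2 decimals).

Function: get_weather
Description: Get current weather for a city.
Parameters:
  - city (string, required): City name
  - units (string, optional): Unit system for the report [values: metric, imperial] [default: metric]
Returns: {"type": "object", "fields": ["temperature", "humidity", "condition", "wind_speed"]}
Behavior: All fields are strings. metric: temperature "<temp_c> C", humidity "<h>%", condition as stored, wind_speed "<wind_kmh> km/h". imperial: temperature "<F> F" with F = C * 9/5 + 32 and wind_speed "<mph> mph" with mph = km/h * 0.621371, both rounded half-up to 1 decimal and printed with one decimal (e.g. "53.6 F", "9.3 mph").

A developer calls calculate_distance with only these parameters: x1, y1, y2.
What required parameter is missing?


Required parameters: x1, y1, x2, y2
Provided: x1, y1, y2
Missing: x2
x2


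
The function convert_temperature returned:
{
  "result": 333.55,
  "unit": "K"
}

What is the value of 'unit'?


K


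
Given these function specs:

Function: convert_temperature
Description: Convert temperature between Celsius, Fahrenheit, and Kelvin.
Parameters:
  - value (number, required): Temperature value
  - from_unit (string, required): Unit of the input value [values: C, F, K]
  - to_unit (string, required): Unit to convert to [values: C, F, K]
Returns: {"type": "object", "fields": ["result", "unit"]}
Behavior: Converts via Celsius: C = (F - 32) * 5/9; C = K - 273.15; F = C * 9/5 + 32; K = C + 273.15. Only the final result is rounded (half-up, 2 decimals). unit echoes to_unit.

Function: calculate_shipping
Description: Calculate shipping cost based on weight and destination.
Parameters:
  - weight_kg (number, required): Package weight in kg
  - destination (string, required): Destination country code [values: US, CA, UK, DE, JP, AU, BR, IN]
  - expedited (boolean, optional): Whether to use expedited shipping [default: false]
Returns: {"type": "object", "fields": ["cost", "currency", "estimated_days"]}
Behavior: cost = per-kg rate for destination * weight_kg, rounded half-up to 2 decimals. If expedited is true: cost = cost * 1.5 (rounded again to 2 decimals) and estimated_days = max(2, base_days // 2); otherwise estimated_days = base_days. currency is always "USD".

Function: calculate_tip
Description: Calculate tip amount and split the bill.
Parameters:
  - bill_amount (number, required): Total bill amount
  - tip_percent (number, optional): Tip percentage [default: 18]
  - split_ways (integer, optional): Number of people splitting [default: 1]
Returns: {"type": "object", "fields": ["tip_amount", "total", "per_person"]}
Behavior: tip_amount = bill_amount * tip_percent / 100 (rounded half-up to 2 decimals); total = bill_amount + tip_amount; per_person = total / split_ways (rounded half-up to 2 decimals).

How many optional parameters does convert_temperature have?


Parameters of convert_temperature: value (required), from_unit (required), to_unit (required)
Optional count:
0


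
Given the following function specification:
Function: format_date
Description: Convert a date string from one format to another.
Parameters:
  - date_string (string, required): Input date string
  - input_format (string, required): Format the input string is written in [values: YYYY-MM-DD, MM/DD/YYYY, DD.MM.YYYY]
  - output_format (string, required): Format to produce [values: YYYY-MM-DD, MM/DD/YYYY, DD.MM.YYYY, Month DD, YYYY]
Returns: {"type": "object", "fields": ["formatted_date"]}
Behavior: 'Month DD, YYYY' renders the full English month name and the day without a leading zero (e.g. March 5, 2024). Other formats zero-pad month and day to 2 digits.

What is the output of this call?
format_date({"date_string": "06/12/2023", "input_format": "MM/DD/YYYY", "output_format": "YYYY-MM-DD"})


Parse '06/12/2023' as MM/DD/YYYY: year=2023, month=6, day=12
Render as YYYY-MM-DD: 2023-06-12
Output:
{"formatted_date": "2023-06-12"}


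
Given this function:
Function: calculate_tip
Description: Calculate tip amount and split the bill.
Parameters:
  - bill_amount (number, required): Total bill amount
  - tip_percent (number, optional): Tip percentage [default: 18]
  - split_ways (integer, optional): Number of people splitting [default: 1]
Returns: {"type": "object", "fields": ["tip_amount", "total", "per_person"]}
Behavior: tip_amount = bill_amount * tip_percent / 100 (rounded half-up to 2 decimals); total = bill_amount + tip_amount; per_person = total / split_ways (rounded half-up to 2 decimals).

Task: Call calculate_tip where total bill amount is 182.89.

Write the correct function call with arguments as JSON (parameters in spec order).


Mapping each described value to its parameter name:
  'Total bill amount' -> bill_amount = 182.89
calculate_tip({"bill_amount": 182.89})


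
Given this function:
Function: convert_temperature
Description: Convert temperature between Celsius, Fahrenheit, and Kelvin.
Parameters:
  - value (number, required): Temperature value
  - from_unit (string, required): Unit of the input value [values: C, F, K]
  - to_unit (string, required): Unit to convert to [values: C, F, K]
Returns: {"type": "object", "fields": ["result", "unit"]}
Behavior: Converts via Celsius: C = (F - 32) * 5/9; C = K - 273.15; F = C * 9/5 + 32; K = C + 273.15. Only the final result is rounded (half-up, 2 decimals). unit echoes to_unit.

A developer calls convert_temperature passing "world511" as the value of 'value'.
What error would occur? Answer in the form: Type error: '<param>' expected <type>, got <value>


Spec: 'value' is declared as number; "world511" is a string.
Type error: 'value' expected number, got "world511"


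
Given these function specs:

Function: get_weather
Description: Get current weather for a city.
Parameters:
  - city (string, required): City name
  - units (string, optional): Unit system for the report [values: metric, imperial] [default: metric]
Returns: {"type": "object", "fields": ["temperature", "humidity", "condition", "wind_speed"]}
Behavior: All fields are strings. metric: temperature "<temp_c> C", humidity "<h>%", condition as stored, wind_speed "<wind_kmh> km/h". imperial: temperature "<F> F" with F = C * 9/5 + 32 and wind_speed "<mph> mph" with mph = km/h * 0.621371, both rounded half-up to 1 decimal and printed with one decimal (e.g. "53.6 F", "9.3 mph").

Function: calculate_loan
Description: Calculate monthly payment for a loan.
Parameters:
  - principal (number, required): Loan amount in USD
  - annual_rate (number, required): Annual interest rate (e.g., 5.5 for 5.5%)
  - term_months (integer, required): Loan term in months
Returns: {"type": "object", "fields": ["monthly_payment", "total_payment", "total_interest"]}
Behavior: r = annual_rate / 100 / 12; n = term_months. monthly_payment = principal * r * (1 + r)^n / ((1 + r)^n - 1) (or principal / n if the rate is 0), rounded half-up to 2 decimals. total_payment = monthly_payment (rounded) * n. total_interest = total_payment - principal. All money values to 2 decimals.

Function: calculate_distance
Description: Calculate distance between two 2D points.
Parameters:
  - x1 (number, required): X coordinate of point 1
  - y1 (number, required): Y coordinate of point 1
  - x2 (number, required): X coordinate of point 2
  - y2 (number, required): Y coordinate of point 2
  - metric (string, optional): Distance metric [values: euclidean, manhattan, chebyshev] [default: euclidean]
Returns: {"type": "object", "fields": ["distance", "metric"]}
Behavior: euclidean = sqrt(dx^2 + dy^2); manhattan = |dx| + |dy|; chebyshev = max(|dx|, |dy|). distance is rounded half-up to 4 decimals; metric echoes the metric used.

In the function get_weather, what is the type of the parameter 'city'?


The get_weather spec declares:
  - city (string, required): City name
Type:
string


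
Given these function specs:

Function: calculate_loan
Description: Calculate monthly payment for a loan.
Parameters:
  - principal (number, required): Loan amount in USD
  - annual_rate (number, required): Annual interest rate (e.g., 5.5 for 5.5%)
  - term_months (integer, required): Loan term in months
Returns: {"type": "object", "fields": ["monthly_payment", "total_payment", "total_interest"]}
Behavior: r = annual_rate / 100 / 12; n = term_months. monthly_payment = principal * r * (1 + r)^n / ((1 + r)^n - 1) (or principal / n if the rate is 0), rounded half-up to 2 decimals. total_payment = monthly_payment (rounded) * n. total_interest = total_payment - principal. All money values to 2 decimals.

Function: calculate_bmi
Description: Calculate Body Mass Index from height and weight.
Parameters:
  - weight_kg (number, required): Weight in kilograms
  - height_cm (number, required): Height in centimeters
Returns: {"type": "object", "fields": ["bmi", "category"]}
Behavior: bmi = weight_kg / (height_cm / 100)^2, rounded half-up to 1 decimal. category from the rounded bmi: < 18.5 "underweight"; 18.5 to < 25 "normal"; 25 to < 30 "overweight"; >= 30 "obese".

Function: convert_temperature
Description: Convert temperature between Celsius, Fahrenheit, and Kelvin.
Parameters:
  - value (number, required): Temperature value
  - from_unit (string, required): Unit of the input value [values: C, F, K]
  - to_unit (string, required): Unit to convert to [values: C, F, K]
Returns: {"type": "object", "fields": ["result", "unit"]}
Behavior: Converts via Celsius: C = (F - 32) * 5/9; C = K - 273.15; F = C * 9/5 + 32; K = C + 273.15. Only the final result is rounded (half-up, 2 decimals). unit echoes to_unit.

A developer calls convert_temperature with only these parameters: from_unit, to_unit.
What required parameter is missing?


Required parameters: value, from_unit, to_unit
Provided: from_unit, to_unit
Missing: value
value


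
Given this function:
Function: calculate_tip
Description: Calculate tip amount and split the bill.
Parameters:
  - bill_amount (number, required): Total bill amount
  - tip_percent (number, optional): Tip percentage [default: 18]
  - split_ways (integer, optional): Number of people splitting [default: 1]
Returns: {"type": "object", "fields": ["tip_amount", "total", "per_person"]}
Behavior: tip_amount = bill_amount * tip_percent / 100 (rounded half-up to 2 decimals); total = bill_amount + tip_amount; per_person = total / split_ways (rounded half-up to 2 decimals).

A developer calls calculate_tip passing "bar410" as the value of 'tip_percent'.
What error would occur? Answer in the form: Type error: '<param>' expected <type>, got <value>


Spec: 'tip_percent' is declared as number; "bar410" is a string.
Type error: 'tip_percent' expected number, got "bar410"


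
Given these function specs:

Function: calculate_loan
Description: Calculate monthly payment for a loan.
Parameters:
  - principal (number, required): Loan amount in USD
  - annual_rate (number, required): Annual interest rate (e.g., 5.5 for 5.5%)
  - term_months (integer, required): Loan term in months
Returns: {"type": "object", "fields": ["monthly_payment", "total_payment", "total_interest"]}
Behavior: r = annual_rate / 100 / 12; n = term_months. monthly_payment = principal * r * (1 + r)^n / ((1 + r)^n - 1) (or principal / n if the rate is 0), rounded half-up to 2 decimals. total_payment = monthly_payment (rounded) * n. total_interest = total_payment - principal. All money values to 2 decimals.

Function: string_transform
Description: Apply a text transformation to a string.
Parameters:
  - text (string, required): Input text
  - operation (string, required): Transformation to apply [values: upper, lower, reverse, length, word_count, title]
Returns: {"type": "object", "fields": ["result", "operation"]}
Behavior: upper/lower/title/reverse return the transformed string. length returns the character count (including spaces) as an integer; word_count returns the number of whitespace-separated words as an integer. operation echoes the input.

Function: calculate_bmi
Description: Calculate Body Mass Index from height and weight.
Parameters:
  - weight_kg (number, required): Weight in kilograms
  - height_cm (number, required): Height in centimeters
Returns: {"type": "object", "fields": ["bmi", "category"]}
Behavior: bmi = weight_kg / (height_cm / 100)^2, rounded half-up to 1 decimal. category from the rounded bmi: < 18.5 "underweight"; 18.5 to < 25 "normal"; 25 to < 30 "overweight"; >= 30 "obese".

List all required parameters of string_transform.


Parameters of string_transform and their required/optional flag:
  text: required
  operation: required
operation, text


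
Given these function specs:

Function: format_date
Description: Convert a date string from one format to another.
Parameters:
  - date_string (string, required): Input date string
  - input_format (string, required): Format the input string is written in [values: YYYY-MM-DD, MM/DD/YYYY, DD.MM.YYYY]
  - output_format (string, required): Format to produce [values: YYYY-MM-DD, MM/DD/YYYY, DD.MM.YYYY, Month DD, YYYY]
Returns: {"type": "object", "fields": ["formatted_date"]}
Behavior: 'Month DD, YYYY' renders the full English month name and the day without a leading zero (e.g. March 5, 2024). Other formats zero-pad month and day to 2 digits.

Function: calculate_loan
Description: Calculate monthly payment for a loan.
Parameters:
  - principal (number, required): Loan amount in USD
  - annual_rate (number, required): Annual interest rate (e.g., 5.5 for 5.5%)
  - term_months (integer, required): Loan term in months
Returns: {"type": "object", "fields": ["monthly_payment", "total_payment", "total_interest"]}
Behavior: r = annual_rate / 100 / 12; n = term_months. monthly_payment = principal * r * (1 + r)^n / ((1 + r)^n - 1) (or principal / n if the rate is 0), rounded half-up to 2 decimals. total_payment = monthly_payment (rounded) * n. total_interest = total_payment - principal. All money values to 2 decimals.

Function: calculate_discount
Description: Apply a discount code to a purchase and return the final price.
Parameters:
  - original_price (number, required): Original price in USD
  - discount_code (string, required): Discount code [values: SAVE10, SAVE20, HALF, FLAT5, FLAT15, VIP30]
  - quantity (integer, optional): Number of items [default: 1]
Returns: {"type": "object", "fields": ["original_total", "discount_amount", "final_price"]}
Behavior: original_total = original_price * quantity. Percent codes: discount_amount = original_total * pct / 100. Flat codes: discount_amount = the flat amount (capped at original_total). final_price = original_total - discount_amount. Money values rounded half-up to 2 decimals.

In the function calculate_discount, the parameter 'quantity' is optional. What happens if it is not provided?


The calculate_discount spec declares:
  - quantity (integer, optional): Number of items [default: 1]
It defaults to 1


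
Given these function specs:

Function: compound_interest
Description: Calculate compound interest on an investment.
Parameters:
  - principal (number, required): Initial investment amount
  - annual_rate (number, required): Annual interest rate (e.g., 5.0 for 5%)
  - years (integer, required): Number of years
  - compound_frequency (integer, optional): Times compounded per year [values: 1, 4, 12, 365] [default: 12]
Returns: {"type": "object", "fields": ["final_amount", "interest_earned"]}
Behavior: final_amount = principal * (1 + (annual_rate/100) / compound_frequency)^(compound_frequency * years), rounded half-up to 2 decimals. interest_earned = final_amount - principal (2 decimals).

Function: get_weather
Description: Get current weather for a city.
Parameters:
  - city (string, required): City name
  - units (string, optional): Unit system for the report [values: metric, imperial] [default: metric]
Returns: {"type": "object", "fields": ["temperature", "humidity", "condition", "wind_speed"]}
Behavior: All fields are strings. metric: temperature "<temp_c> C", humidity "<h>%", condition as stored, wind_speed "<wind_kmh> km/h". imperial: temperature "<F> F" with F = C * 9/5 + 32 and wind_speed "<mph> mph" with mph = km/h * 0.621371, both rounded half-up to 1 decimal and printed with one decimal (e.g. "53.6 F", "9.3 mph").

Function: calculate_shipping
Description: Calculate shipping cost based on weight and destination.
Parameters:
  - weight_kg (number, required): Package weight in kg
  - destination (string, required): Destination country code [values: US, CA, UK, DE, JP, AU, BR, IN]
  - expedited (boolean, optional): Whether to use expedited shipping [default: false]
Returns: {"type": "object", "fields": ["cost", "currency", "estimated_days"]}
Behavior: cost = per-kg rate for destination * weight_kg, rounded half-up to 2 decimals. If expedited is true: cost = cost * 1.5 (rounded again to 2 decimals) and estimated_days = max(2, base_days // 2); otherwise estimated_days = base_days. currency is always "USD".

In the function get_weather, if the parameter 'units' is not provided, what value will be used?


The get_weather spec declares:
  - units (string, optional): Unit system for the report [values: metric, imperial] [default: metric]
Default:
metric


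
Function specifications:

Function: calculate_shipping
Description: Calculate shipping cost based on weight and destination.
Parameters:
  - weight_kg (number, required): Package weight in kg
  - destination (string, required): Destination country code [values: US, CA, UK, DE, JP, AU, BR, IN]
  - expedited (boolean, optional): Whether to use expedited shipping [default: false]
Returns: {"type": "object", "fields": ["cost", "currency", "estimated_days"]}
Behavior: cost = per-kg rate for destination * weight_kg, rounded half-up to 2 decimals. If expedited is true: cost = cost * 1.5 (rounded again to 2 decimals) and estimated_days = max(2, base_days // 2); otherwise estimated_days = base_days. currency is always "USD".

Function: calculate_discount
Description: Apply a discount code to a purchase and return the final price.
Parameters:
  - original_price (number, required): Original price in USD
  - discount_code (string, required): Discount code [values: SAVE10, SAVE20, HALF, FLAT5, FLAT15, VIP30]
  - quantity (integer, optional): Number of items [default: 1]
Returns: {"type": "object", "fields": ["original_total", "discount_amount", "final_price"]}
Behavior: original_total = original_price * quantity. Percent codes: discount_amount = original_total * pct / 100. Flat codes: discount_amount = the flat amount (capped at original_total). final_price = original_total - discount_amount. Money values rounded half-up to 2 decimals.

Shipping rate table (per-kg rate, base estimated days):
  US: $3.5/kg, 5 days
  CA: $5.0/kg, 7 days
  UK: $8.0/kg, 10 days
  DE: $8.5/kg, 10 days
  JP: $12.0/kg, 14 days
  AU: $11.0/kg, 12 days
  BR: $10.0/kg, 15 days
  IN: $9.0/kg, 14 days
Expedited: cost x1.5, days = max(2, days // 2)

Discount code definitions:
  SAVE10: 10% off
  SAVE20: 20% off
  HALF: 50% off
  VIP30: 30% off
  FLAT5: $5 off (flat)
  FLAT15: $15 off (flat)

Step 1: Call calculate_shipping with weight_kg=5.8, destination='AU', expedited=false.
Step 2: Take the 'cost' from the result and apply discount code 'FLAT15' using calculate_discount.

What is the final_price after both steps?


Step 1: calculate_shipping(weight_kg=5.8, destination=AU, expedited=false)
  Rate for AU: $11.0/kg, base 12 days
  cost = 11.0 * 5.8 = 63.8 -> 63.80
  expedited not set/false: estimated_days = 12
  -> cost = 63.80 USD
Step 2: calculate_discount(original_price=63.8, discount_code=FLAT15, quantity=1)
  original_total = 63.8 * 1 = 63.80
  FLAT15 = $15 flat: discount_amount = min(15.00, 63.80) = 15.00
  final_price = 63.80 - 15.00 = 48.80
  -> final_price = 48.80
$48.80


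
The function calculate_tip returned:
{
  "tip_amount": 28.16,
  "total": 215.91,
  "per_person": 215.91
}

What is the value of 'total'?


215.91


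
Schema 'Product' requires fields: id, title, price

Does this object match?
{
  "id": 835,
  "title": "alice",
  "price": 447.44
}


Checking required fields... All present.
Valid - all required fields present


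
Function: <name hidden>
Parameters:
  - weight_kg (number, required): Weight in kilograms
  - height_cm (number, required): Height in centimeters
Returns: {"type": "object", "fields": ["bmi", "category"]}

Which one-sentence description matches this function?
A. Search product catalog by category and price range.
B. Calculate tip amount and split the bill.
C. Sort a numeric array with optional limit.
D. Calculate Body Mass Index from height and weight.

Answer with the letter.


Parameters weight_kg, height_cm and return ["bmi", "category"] fit: Calculate Body Mass Index from height and weight.
D


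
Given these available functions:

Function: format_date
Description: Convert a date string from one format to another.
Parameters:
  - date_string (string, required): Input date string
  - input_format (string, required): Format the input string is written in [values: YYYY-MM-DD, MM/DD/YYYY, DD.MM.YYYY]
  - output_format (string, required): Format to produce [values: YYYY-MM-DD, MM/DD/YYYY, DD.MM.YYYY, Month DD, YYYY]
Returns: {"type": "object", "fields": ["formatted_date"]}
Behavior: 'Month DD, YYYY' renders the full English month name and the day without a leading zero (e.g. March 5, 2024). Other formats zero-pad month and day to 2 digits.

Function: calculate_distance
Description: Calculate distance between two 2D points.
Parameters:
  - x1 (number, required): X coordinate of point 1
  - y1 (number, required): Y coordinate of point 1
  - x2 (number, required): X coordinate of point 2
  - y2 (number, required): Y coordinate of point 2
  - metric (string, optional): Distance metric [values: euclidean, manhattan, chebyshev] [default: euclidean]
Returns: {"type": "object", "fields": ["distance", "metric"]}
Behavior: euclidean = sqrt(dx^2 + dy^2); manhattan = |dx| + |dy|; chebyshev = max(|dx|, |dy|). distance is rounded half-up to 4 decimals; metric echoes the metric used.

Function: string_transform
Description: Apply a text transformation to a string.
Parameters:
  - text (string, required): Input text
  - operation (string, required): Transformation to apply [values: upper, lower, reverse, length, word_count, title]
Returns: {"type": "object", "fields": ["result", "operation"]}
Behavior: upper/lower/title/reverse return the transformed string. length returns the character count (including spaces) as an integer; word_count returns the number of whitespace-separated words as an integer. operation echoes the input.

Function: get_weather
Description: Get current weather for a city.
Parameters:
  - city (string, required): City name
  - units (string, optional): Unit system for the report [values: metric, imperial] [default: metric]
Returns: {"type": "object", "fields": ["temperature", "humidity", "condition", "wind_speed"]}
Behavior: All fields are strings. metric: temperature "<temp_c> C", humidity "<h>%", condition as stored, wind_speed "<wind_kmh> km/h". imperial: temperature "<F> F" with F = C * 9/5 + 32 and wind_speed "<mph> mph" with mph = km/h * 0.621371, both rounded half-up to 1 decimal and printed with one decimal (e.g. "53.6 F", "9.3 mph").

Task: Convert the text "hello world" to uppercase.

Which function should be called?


The task needs a function whose description is: Apply a text transformation to a string.
string_transform


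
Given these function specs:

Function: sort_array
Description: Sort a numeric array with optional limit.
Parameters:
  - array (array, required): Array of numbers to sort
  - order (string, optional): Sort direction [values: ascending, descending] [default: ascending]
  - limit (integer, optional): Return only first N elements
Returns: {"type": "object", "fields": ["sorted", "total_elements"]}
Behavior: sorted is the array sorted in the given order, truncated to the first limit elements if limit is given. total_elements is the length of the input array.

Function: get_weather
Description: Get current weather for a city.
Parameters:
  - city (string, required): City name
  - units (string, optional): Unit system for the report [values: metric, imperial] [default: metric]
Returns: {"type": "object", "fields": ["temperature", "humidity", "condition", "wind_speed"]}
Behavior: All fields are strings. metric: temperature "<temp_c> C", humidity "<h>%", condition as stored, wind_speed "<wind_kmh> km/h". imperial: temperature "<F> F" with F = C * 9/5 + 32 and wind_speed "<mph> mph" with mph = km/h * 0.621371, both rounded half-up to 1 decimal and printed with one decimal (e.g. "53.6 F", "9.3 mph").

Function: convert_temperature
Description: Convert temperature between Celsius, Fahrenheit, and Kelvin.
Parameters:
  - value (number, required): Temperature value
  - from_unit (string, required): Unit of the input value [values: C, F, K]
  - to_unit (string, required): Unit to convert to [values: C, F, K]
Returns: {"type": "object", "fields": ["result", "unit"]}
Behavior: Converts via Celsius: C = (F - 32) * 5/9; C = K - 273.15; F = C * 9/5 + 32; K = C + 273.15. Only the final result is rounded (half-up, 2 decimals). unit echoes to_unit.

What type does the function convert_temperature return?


The convert_temperature spec declares Returns: {"type": "object", "fields": ["result", "unit"]}
Type:
object


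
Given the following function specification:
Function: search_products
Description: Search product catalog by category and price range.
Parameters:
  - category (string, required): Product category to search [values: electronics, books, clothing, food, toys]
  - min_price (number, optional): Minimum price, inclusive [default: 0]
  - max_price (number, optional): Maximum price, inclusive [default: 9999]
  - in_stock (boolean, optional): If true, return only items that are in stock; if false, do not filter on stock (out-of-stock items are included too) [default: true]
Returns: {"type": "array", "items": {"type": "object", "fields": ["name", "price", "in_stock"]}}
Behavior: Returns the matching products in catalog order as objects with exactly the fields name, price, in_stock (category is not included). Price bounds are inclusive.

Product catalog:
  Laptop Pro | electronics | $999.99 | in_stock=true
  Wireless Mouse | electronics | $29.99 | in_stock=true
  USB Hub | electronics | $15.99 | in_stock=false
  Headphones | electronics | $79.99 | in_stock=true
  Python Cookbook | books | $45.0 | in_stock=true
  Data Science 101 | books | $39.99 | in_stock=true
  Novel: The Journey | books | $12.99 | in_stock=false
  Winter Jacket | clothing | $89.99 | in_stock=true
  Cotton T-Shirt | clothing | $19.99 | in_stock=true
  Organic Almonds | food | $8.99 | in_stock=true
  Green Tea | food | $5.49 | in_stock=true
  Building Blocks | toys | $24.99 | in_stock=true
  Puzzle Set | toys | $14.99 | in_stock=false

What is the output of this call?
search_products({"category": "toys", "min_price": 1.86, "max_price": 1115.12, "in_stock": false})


Filter: category=toys, 1.86 <= price <= 1115.12, in_stock=false so stock is not filtered
  Building Blocks ($24.99): keep
  Puzzle Set ($14.99): keep
Output:
[{"name": "Building Blocks", "price": 24.99, "in_stock": true}, {"name": "Puzzle Set", "price": 14.99, "in_stock": false}]


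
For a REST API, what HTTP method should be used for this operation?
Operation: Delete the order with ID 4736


GET = read, POST = create, PUT = update/replace, DELETE = remove
This operation is a removal.
DELETE


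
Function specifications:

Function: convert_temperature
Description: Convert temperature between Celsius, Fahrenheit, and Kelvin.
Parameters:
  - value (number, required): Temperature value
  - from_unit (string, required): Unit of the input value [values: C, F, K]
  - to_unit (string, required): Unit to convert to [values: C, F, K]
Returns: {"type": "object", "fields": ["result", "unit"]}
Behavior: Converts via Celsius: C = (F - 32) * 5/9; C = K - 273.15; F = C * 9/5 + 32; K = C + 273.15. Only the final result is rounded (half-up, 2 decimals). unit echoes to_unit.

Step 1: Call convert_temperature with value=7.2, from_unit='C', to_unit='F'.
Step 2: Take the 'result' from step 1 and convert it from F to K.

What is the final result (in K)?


Step 1: convert_temperature(value=7.2, from_unit=C, to_unit=F)
  Input already in C: 7.2
  To F: 7.2 * 9/5 + 32 = 44.96
  Round to 2 decimals: 44.96
  -> result = 44.96 F
Step 2: convert_temperature(value=44.96, from_unit=F, to_unit=K)
  To C: (44.96 - 32) * 5/9 = 7.2
  To K: 7.2 + 273.15 = 280.35
  Round to 2 decimals: 280.35
  -> result = 280.35 K
280.35 K


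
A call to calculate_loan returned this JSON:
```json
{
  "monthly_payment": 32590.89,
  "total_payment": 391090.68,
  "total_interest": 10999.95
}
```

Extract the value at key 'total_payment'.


391090.68


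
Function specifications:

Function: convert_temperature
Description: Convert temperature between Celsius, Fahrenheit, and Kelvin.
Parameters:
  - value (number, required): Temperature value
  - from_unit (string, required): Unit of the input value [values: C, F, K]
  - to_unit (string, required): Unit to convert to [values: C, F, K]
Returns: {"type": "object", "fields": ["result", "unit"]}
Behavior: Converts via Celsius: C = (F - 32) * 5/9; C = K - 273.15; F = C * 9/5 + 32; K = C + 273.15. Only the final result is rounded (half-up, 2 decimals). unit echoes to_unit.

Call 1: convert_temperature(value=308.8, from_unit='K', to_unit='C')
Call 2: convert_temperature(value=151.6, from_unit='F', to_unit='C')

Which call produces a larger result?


Call 1:
  To C: 308.8 - 273.15 = 35.65
  Target is C: 35.65
  Round to 2 decimals: 35.65
  -> 35.65 C
Call 2:
  To C: (151.6 - 32) * 5/9 = 66.444444
  Target is C: 66.444444
  Round to 2 decimals: 66.44
  -> 66.44 C
Call 2 (66.44 C)


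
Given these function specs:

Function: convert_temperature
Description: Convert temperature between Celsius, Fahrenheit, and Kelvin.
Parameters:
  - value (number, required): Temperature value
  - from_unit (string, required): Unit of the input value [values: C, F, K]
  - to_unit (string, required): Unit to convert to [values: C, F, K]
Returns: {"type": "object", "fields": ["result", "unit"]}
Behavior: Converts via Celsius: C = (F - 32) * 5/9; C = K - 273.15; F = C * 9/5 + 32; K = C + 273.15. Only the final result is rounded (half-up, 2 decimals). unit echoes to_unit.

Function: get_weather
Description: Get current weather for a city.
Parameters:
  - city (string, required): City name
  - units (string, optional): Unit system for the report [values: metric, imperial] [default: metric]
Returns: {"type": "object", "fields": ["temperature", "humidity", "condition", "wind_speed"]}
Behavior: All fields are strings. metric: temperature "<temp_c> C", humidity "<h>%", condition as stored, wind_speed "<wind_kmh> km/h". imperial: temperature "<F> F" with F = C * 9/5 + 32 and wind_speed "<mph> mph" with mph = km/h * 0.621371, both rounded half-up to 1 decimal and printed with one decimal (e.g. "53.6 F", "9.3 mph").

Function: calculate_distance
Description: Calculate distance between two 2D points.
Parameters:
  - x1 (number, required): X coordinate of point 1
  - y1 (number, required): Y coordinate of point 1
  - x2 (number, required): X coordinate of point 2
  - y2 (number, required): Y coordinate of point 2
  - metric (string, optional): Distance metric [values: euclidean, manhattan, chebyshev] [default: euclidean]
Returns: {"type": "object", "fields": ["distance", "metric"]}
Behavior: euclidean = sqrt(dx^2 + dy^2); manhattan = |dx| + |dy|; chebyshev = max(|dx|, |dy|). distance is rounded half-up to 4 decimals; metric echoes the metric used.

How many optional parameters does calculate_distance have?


Parameters of calculate_distance: x1 (required), y1 (required), x2 (required), y2 (required), metric (optional)
Optional count:
1
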